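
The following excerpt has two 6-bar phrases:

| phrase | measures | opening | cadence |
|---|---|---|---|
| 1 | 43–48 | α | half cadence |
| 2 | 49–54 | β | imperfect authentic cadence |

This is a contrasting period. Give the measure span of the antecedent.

measures 43–48

The phrase ending with the weaker cadence (half cadence) is the antecedent; the one ending more conclusively (imperfect authentic cadence) is the consequent. The antecedent is measures 43–48.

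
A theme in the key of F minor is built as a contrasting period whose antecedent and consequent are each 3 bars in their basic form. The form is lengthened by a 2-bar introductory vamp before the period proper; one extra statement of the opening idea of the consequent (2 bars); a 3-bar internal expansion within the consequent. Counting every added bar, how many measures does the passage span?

13 measures

Basic contrasting period: 3 + 3 = 6 bars.
6 (basic form) + 2 (introduction) + 2 (extra statement) + 3 (internal expansion) = 13.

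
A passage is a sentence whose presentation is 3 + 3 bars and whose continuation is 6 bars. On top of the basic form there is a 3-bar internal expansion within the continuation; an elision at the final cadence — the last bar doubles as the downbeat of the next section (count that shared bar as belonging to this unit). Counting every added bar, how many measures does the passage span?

Basic sentence: 3 + 3 + 6 = 12 bars.
12 (basic form) + 3 (internal expansion) = 15.
The elision shares a bar with the next section but does not change this unit's count.

15 measures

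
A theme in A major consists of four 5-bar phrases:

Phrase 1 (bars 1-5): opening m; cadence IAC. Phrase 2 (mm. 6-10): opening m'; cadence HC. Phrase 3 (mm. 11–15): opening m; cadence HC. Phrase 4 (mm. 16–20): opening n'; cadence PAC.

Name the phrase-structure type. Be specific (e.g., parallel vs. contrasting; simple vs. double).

Four phrases in two halves: the first half (mm. 1-10) ends with a half cadence, the second (mm. 11–20) with a perfect authentic cadence — a large antecedent–consequent pair, i.e. a double period.
Phrase 3 begins with the same material as phrase 1, making it parallel.

parallel double period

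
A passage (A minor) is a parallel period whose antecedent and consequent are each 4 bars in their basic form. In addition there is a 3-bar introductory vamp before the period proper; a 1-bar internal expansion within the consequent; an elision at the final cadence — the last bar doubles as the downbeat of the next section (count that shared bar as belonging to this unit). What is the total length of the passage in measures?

12 measures

Basic parallel period: 4 + 4 = 8 bars.
8 (basic form) + 3 (introduction) + 1 (internal expansion) = 12.
The elision shares a bar with the next section but does not change this unit's count.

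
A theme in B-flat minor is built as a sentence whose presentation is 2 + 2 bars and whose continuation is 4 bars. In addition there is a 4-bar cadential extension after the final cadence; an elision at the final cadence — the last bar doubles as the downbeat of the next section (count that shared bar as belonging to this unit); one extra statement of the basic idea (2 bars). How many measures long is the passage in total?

14 measures

Basic sentence: 2 + 2 + 4 = 8 bars.
8 (basic form) + 4 (cadential extension) + 2 (extra statement) = 14.
The elision shares a bar with the next section but does not change this unit's count.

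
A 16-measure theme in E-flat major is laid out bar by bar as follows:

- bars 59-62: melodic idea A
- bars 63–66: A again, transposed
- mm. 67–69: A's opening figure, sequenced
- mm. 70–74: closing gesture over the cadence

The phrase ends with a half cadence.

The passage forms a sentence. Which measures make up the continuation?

measures 67–74

After the presentation (mm. 59-66), the continuation covers the fragmentation through the cadence: mm. 67–74.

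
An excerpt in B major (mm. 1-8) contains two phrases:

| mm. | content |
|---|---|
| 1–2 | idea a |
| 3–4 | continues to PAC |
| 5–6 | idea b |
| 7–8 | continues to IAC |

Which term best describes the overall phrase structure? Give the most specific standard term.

The second phrase closes with an imperfect authentic cadence, which is not stronger than the first phrase's perfect authentic cadence; without a weak→strong cadential pair there is no antecedent–consequent relationship, so this is a phrase group rather than a period.

phrase group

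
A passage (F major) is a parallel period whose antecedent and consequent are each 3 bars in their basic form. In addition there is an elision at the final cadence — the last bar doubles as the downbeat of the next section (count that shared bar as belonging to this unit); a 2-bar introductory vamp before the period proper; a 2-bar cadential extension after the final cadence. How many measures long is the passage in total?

10 measures

Basic parallel period: 3 + 3 = 6 bars.
6 (basic form) + 2 (introduction) + 2 (cadential extension) = 10.
The elision shares a bar with the next section but does not change this unit's count.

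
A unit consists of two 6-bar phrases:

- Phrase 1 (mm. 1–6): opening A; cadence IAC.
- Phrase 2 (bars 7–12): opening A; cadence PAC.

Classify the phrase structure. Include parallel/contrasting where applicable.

Phrase 1 ends with an imperfect authentic cadence (weaker) and phrase 2 with a perfect authentic cadence (stronger): antecedent + consequent = a period.
The two phrases open with the same material (A / A), so the period is parallel.

parallel period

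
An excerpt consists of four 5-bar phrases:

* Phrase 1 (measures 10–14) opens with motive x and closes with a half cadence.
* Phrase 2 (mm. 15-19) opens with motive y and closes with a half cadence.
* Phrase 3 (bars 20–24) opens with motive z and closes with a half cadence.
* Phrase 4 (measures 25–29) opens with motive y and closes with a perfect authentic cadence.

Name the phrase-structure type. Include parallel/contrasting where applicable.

contrasting double period

Four phrases in two halves: the first half (bars 10-19) ends with a half cadence, the second (mm. 20-29) with a perfect authentic cadence — a large antecedent–consequent pair, i.e. a double period.
Phrase 3 begins with different material from phrase 1, making it contrasting.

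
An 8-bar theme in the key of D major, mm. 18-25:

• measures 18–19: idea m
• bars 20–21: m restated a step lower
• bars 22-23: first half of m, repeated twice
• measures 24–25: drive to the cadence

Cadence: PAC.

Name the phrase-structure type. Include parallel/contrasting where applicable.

Basic idea (mm. 18–19) + its repetition (mm. 20–21) form the presentation; fragmentation and cadence (bars 22–25) form the continuation — the 8-bar whole is a sentence.

sentence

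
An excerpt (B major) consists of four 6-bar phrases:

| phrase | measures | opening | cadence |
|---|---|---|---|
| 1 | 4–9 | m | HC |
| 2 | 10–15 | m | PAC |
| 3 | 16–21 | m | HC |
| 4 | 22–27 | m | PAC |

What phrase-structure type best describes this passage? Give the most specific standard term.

The cadence pattern HC–PAC–HC–PAC is weak–strong twice, and phrases 3–4 restate phrases 1–2: a period heard twice, not a double period (which would end weakly at phrase 2).

repeated period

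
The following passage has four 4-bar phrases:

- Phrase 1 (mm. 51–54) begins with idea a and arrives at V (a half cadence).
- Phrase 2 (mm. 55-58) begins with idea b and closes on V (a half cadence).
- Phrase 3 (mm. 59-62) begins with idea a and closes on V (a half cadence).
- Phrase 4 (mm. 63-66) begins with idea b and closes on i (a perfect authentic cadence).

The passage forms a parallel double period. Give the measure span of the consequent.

measures 59–66

In a double period the first pair of phrases (ending half cadence) is the large antecedent and the second pair (ending perfect authentic cadence) is the large consequent; the consequent is measures 59–66.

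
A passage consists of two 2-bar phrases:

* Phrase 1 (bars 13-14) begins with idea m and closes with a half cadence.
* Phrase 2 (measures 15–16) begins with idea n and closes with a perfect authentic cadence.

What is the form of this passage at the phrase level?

contrasting period

Phrase 1 ends with a half cadence (weaker) and phrase 2 with a perfect authentic cadence (stronger): antecedent + consequent = a period.
The two phrases open with different material (m / n), so the period is contrasting.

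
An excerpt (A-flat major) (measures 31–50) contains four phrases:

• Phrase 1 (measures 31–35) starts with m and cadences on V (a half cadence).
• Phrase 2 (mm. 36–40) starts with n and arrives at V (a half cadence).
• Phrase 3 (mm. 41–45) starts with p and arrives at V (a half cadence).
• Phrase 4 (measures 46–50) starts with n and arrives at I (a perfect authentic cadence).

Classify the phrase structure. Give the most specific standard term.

contrasting double period

Four phrases in two halves: the first half (measures 31-40) ends with a half cadence, the second (measures 41-50) with a perfect authentic cadence — a large antecedent–consequent pair, i.e. a double period.
Phrase 3 begins with different material from phrase 1, making it contrasting.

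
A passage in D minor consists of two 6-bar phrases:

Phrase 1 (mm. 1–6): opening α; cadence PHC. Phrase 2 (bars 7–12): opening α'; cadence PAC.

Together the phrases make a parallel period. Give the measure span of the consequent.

measures 7–12

The phrase ending with the weaker cadence (Phrygian half cadence) is the antecedent; the one ending more conclusively (perfect authentic cadence) is the consequent. The consequent is measures 7–12.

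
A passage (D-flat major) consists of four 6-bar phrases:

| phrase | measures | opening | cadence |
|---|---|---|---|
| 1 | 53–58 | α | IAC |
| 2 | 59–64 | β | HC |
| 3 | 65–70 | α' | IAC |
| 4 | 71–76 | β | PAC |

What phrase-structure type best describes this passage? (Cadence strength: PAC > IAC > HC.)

parallel double period

Four phrases in two halves: the first half (mm. 53–64) ends with a half cadence, the second (measures 65–76) with a perfect authentic cadence — a large antecedent–consequent pair, i.e. a double period.
Phrase 3 begins with the same material as phrase 1, making it parallel.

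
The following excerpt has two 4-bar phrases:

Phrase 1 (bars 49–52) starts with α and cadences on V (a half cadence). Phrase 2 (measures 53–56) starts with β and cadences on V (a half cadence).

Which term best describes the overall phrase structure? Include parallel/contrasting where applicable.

phrase group

The second phrase closes with a half cadence, which is not stronger than the first phrase's half cadence; without a weak→strong cadential pair there is no antecedent–consequent relationship, so this is a phrase group rather than a period.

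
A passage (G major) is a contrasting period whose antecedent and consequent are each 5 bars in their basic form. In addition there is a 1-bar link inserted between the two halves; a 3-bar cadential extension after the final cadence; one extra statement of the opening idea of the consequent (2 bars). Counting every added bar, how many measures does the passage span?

16 measures

Basic contrasting period: 5 + 5 = 10 bars.
10 (basic form) + 1 (link) + 3 (cadential extension) + 2 (extra statement) = 16.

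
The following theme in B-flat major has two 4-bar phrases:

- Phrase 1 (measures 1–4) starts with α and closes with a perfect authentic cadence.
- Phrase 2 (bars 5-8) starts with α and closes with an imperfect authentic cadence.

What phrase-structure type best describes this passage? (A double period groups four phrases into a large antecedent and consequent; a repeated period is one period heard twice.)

phrase group

The second phrase closes with an imperfect authentic cadence, which is not stronger than the first phrase's perfect authentic cadence; without a weak→strong cadential pair there is no antecedent–consequent relationship, so this is a phrase group rather than a period.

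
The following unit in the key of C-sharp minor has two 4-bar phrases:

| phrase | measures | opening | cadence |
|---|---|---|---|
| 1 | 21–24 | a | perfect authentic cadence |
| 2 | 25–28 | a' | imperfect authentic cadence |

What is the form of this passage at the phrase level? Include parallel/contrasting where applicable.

The second phrase closes with an imperfect authentic cadence, which is not stronger than the first phrase's perfect authentic cadence; without a weak→strong cadential pair there is no antecedent–consequent relationship, so this is a phrase group rather than a period.

phrase group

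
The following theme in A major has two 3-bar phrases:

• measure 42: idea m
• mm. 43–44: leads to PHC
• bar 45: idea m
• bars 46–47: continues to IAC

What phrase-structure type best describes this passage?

Phrase 1 ends with a Phrygian half cadence (weaker) and phrase 2 with an imperfect authentic cadence (stronger): antecedent + consequent = a period.
The two phrases open with the same material (m / m), so the period is parallel.

parallel period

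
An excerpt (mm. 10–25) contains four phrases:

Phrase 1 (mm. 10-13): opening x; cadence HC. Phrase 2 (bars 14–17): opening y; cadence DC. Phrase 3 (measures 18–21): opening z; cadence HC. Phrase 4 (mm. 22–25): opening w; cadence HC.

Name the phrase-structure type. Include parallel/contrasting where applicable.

Phrase 4 ends with a half cadence, no stronger than phrase 2's deceptive cadence, so the four phrases do not form a double period; nor do phrases 3–4 duplicate 1–2, so it is not a repeated period. With no phrase reaching a conclusive cadence, the passage is a phrase group.

phrase group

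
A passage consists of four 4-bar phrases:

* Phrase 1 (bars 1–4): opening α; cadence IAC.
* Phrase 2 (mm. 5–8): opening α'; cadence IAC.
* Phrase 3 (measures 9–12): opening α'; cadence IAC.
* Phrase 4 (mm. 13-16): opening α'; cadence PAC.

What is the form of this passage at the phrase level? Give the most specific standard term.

parallel double period

Four phrases in two halves: the first half (mm. 1–8) ends with an imperfect authentic cadence, the second (measures 9-16) with a perfect authentic cadence — a large antecedent–consequent pair, i.e. a double period.
Phrase 3 begins with the same material as phrase 1, making it parallel.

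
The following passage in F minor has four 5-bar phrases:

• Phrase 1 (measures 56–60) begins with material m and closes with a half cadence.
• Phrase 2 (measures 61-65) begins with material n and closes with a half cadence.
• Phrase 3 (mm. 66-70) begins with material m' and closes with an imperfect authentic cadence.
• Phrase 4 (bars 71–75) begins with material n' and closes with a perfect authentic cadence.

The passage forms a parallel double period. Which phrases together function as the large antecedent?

phrases 1 and 2

In a double period the first pair of phrases (ending half cadence) is the large antecedent and the second pair (ending perfect authentic cadence) is the large consequent; the antecedent is phrases 1 and 2.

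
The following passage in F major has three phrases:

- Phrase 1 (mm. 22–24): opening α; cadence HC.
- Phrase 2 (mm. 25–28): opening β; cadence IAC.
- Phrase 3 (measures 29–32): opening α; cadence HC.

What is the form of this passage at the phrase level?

The final phrase closes with a half cadence, which is not stronger than the preceding imperfect authentic cadence; the 3 phrases lack an overall antecedent–consequent design and so form a phrase group.

phrase group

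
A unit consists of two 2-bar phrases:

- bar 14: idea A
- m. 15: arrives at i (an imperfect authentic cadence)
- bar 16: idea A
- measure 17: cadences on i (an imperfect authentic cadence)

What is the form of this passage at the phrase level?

repeated phrase

Both phrases have the same opening (A) and the same cadence (imperfect authentic cadence): the second is a restatement, not a consequent, so this is a repeated phrase rather than a period.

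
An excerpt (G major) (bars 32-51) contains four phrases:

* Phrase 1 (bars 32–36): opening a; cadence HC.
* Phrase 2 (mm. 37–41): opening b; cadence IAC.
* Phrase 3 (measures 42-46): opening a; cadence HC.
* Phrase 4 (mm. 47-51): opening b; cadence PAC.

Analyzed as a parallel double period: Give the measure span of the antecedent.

measures 32–41

In a double period the four phrases pair into a large antecedent (phrases 1–2, ending imperfect authentic cadence) and a large consequent (phrases 3–4, ending perfect authentic cadence). The antecedent spans bars 32-41.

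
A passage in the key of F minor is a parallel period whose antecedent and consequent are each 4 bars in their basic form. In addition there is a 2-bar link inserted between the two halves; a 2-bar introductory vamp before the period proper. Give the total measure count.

Basic parallel period: 4 + 4 = 8 bars.
8 (basic form) + 2 (link) + 2 (introduction) = 12.

12 measures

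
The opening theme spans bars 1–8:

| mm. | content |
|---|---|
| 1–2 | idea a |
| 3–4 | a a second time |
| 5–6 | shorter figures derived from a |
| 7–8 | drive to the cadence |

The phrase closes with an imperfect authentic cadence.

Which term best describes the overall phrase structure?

Basic idea (mm. 1–2) + its repetition (mm. 3–4) form the presentation; fragmentation and cadence (mm. 5–8) form the continuation — the 8-bar whole is a sentence.

sentence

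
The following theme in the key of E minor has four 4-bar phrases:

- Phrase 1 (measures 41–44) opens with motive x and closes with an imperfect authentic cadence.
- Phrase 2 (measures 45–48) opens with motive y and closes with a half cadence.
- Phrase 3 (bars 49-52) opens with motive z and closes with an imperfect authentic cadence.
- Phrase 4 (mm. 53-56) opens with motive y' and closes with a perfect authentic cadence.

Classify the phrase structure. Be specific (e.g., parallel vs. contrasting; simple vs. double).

contrasting double period

Four phrases in two halves: the first half (bars 41-48) ends with a half cadence, the second (mm. 49–56) with a perfect authentic cadence — a large antecedent–consequent pair, i.e. a double period.
Phrase 3 begins with different material from phrase 1, making it contrasting.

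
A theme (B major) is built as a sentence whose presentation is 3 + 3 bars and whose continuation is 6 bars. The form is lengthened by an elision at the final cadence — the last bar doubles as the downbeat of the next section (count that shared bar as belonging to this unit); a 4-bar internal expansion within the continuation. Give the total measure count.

16 measures

Basic sentence: 3 + 3 + 6 = 12 bars.
12 (basic form) + 4 (internal expansion) = 16.
The elision shares a bar with the next section but does not change this unit's count.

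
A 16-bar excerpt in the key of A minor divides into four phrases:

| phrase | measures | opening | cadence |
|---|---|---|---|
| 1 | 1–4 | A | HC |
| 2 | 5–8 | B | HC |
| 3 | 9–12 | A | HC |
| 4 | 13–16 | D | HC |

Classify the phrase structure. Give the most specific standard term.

Phrase 4 ends with a half cadence, no stronger than phrase 2's half cadence, so the four phrases do not form a double period; nor do phrases 3–4 duplicate 1–2, so it is not a repeated period. With no phrase reaching a conclusive cadence, the passage is a phrase group.

phrase group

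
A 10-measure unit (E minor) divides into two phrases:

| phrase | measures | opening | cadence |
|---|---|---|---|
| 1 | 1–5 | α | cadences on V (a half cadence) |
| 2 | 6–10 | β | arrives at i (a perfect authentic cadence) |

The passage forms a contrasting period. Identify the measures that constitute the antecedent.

The antecedent is the phrase ending with the weaker cadence (half cadence, phrase 1) and the consequent the one ending more conclusively (perfect authentic cadence, phrase 2); the antecedent is mm. 1–5.

measures 1–5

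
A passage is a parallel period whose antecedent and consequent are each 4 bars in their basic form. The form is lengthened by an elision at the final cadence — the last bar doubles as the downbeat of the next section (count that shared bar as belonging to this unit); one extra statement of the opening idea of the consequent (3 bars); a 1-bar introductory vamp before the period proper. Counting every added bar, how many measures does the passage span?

Basic parallel period: 4 + 4 = 8 bars.
8 (basic form) + 3 (extra statement) + 1 (introduction) = 12.
The elision shares a bar with the next section but does not change this unit's count.

12 measures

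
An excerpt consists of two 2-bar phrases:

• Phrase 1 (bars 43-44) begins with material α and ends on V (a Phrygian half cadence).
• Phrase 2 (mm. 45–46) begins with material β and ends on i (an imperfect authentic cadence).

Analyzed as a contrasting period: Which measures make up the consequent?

measures 45–46

The antecedent is the phrase ending with the weaker cadence (Phrygian half cadence, phrase 1) and the consequent the one ending more conclusively (imperfect authentic cadence, phrase 2); the consequent is measures 45–46.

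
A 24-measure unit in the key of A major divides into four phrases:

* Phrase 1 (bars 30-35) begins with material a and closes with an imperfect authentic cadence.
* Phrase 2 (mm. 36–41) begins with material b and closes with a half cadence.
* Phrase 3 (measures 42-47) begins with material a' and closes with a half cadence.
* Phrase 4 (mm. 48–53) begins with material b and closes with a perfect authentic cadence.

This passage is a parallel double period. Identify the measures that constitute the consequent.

In a double period the four phrases pair into a large antecedent (phrases 1–2, ending half cadence) and a large consequent (phrases 3–4, ending perfect authentic cadence). The consequent spans mm. 42–53.

measures 42–53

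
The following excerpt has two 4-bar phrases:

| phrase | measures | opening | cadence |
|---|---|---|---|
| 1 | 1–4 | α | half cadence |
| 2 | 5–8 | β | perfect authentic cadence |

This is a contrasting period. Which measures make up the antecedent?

The phrase ending with the weaker cadence (half cadence) is the antecedent; the one ending more conclusively (perfect authentic cadence) is the consequent. The antecedent is measures 1–4.

measures 1–4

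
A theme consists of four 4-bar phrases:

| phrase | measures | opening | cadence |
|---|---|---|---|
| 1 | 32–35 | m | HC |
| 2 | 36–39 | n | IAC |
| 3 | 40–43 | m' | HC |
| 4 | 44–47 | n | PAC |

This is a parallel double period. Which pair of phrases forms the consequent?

In a double period the first pair of phrases (ending imperfect authentic cadence) is the large antecedent and the second pair (ending perfect authentic cadence) is the large consequent; the consequent is phrases 3 and 4.

phrases 3 and 4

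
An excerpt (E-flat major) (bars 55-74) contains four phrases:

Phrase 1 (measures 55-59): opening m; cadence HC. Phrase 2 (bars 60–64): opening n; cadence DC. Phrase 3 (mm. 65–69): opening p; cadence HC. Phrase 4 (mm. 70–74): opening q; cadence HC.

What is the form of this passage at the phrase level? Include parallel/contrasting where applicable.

phrase group

Phrase 4 ends with a half cadence, no stronger than phrase 2's deceptive cadence, so the four phrases do not form a double period; nor do phrases 3–4 duplicate 1–2, so it is not a repeated period. With no phrase reaching a conclusive cadence, the passage is a phrase group.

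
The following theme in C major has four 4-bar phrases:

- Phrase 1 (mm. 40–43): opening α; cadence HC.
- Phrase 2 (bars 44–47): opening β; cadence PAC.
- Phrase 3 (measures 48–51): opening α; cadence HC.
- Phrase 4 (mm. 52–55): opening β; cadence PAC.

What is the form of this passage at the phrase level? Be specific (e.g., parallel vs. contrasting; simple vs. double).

The cadence pattern HC–PAC–HC–PAC is weak–strong twice, and phrases 3–4 restate phrases 1–2: a period heard twice, not a double period (which would end weakly at phrase 2).

repeated period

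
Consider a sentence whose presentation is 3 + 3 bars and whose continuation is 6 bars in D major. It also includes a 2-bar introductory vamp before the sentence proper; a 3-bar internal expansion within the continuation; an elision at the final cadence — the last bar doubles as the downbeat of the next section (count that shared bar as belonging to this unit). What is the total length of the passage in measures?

17 measures

Basic sentence: 3 + 3 + 6 = 12 bars.
12 (basic form) + 2 (introduction) + 3 (internal expansion) = 17.
The elision shares a bar with the next section but does not change this unit's count.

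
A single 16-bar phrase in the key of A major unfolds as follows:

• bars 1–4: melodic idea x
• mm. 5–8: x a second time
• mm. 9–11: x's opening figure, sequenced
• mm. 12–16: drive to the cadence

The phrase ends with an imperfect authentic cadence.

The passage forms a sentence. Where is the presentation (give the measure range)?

The presentation of a sentence is the basic idea (bars 1–4) plus its repetition (mm. 5-8); the presentation is therefore measures 1–8.

measures 1–8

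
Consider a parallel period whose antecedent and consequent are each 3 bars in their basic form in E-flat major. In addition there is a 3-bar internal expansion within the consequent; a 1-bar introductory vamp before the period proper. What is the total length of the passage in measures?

Basic parallel period: 3 + 3 = 6 bars.
6 (basic form) + 3 (internal expansion) + 1 (introduction) = 10.

10 measures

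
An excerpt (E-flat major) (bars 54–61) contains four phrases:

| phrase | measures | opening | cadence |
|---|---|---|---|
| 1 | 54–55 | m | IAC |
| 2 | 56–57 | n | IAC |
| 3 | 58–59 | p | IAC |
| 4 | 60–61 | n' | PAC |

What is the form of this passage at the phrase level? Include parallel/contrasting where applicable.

contrasting double period

Four phrases in two halves: the first half (measures 54-57) ends with an imperfect authentic cadence, the second (mm. 58-61) with a perfect authentic cadence — a large antecedent–consequent pair, i.e. a double period.
Phrase 3 begins with different material from phrase 1, making it contrasting.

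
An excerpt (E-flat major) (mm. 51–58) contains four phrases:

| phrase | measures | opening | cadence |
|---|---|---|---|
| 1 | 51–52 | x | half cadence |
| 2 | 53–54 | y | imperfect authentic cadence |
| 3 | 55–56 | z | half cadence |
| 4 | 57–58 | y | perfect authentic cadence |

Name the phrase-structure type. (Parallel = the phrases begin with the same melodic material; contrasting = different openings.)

Four phrases in two halves: the first half (measures 51–54) ends with an imperfect authentic cadence, the second (mm. 55–58) with a perfect authentic cadence — a large antecedent–consequent pair, i.e. a double period.
Phrase 3 begins with different material from phrase 1, making it contrasting.

contrasting double period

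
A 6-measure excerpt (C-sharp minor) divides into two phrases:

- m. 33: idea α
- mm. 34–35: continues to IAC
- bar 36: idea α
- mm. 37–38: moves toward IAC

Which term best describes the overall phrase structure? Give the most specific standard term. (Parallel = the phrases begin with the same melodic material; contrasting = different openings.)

repeated phrase

Both phrases have the same opening (α) and the same cadence (imperfect authentic cadence): the second is a restatement, not a consequent, so this is a repeated phrase rather than a period.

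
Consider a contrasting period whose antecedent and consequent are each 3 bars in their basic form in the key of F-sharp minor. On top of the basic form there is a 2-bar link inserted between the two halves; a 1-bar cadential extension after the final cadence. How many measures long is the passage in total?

9 measures

Basic contrasting period: 3 + 3 = 6 bars.
6 (basic form) + 2 (link) + 1 (cadential extension) = 9.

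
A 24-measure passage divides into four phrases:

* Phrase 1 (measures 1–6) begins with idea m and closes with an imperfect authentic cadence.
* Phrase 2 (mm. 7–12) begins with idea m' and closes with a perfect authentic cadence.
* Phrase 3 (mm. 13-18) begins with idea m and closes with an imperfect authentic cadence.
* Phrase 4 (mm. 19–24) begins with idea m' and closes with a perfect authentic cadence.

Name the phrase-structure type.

The cadence pattern IAC–PAC–IAC–PAC is weak–strong twice, and phrases 3–4 restate phrases 1–2: a period heard twice, not a double period (which would end weakly at phrase 2).

repeated period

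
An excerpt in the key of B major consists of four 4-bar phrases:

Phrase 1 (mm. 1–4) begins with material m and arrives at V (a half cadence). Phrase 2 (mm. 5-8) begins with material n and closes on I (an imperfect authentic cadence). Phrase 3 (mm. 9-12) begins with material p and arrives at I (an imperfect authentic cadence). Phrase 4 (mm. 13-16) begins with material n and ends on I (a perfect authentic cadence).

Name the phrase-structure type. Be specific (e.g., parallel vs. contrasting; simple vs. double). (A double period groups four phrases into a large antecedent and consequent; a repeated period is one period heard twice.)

contrasting double period

Four phrases in two halves: the first half (measures 1–8) ends with an imperfect authentic cadence, the second (bars 9–16) with a perfect authentic cadence — a large antecedent–consequent pair, i.e. a double period.
Phrase 3 begins with different material from phrase 1, making it contrasting.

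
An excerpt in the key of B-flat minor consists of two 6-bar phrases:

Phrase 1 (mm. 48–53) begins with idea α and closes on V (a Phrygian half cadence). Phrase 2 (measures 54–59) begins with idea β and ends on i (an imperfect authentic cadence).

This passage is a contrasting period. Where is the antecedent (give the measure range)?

measures 48–53

The antecedent is the phrase ending with the weaker cadence (Phrygian half cadence, phrase 1) and the consequent the one ending more conclusively (imperfect authentic cadence, phrase 2); the antecedent is mm. 48-53.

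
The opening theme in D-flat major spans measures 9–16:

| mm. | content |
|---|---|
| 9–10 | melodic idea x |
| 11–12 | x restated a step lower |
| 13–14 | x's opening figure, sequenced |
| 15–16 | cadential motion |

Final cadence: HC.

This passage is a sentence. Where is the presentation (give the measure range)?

measures 9–12

The presentation of a sentence is the basic idea (measures 9–10) plus its repetition (bars 11-12); the presentation is therefore bars 9-12.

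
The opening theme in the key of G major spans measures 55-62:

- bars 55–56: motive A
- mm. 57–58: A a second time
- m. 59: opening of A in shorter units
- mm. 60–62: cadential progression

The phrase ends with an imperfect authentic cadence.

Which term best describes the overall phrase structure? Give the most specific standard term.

sentence

Basic idea (mm. 55-56) + its repetition (bars 57–58) form the presentation; fragmentation and cadence (measures 59–62) form the continuation — the 8-bar whole is a sentence.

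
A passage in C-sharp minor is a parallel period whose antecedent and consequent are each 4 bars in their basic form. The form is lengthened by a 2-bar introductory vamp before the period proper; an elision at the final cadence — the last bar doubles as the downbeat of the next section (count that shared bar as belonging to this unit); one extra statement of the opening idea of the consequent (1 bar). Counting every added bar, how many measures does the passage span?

Basic parallel period: 4 + 4 = 8 bars.
8 (basic form) + 2 (introduction) + 1 (extra statement) = 11.
The elision shares a bar with the next section but does not change this unit's count.

11 measures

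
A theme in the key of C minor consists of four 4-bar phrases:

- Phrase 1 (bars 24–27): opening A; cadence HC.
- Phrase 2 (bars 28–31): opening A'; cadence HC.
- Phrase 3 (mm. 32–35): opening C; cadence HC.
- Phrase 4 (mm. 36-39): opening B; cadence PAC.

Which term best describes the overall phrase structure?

Four phrases in two halves: the first half (bars 24–31) ends with a half cadence, the second (mm. 32–39) with a perfect authentic cadence — a large antecedent–consequent pair, i.e. a double period.
Phrase 3 begins with different material from phrase 1, making it contrasting.

contrasting double period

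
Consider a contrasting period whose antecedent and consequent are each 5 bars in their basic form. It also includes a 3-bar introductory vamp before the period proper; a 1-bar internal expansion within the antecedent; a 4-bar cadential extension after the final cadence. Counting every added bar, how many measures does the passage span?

Basic contrasting period: 5 + 5 = 10 bars.
10 (basic form) + 3 (introduction) + 1 (internal expansion) + 4 (cadential extension) = 18.

18 measures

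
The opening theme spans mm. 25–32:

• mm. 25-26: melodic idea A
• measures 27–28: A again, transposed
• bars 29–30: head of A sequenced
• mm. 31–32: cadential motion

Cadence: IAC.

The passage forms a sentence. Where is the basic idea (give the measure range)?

The presentation of a sentence is the basic idea (mm. 25-26) plus its repetition (mm. 27–28); the basic idea is therefore mm. 25-26.

measures 25–26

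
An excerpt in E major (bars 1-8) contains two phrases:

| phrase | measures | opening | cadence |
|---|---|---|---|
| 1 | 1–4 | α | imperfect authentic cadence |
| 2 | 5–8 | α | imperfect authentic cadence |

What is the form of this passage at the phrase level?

Both phrases have the same opening (α) and the same cadence (imperfect authentic cadence): the second is a restatement, not a consequent, so this is a repeated phrase rather than a period.

repeated phrase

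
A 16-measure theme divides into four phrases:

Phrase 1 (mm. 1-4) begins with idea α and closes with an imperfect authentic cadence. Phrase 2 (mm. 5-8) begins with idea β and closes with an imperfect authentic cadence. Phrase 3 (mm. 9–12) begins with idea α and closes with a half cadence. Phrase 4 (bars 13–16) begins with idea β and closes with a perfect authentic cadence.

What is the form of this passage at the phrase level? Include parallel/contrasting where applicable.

Four phrases in two halves: the first half (mm. 1-8) ends with an imperfect authentic cadence, the second (mm. 9-16) with a perfect authentic cadence — a large antecedent–consequent pair, i.e. a double period.
Phrase 3 begins with the same material as phrase 1, making it parallel.

parallel double period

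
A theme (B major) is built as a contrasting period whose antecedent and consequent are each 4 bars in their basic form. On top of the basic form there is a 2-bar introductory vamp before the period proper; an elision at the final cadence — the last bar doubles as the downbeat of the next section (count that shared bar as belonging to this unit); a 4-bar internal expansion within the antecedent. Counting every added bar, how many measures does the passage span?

Basic contrasting period: 4 + 4 = 8 bars.
8 (basic form) + 2 (introduction) + 4 (internal expansion) = 14.
The elision shares a bar with the next section but does not change this unit's count.

14 measures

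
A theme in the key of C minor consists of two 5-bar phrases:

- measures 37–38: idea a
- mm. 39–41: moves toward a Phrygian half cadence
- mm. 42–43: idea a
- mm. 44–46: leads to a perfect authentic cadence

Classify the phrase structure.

parallel period

Phrase 1 ends with a Phrygian half cadence (weaker) and phrase 2 with a perfect authentic cadence (stronger): antecedent + consequent = a period.
The two phrases open with the same material (a / a), so the period is parallel.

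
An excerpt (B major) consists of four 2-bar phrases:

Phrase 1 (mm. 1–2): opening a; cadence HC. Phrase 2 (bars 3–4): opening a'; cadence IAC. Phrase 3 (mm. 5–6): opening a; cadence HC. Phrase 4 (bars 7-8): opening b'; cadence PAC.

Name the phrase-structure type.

Four phrases in two halves: the first half (mm. 1–4) ends with an imperfect authentic cadence, the second (mm. 5–8) with a perfect authentic cadence — a large antecedent–consequent pair, i.e. a double period.
Phrase 3 begins with the same material as phrase 1, making it parallel.

parallel double period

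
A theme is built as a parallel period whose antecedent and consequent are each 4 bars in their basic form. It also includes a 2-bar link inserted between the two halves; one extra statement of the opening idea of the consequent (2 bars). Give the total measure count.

Basic parallel period: 4 + 4 = 8 bars.
8 (basic form) + 2 (link) + 2 (extra statement) = 12.

12 measures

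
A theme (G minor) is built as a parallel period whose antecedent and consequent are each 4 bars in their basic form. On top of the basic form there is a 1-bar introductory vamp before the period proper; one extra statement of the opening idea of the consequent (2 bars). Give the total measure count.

Basic parallel period: 4 + 4 = 8 bars.
8 (basic form) + 1 (introduction) + 2 (extra statement) = 11.

11 measures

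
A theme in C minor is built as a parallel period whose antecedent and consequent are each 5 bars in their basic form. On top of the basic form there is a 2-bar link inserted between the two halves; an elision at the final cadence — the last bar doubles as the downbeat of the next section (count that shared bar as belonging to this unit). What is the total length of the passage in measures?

Basic parallel period: 5 + 5 = 10 bars.
10 (basic form) + 2 (link) = 12.
The elision shares a bar with the next section but does not change this unit's count.

12 measures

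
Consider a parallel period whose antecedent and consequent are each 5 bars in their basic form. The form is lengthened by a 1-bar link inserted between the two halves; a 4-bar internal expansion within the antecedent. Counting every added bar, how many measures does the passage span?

Basic parallel period: 5 + 5 = 10 bars.
10 (basic form) + 1 (link) + 4 (internal expansion) = 15.

15 measures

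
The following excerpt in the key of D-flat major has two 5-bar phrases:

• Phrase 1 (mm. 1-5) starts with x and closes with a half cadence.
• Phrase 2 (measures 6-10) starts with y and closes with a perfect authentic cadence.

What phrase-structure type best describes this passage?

contrasting period

Phrase 1 ends with a half cadence (weaker) and phrase 2 with a perfect authentic cadence (stronger): antecedent + consequent = a period.
The two phrases open with different material (x / y), so the period is contrasting.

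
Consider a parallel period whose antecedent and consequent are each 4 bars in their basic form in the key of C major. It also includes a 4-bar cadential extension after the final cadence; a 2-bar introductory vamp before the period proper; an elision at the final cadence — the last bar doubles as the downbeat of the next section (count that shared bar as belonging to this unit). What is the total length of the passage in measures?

14 measures

Basic parallel period: 4 + 4 = 8 bars.
8 (basic form) + 4 (cadential extension) + 2 (introduction) = 14.
The elision shares a bar with the next section but does not change this unit's count.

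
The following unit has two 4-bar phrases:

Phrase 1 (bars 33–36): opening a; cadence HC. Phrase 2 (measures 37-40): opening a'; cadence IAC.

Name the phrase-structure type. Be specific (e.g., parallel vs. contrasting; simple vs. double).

parallel period

Phrase 1 ends with a half cadence (weaker) and phrase 2 with an imperfect authentic cadence (stronger): antecedent + consequent = a period.
The two phrases open with the same material (a / a'), so the period is parallel.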